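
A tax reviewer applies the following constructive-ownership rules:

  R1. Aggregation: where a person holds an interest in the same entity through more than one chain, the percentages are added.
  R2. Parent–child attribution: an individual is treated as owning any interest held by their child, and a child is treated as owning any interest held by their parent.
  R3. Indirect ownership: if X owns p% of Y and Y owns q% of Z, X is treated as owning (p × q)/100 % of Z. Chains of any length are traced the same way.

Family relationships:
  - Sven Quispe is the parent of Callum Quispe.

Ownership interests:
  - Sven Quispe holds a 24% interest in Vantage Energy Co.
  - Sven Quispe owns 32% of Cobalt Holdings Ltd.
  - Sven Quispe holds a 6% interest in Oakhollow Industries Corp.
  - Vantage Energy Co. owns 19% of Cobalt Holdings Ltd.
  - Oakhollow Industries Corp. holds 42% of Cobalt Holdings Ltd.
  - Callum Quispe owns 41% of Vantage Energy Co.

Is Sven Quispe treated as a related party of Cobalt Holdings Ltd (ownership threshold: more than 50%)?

No

By parent–child attribution (R2), Sven Quispe is treated as also owning Callum Quispe's interest in Vantage Energy Co, giving 24% + 41% = 65%.
Chain via Oakhollow Industries Corp. (R3): 6% × 42% = 2.52% of Cobalt Holdings Ltd.
Chain via Vantage Energy Co. (R3): 65% × 19% = 12.35% of Cobalt Holdings Ltd.
Direct interest in Cobalt Holdings Ltd: 32%.
Aggregating (R1): 2.52% + 12.35% + 32% = 46.87%.
46.87% does not exceed the 50% threshold, so Sven is not a related party to Cobalt Holdings Ltd.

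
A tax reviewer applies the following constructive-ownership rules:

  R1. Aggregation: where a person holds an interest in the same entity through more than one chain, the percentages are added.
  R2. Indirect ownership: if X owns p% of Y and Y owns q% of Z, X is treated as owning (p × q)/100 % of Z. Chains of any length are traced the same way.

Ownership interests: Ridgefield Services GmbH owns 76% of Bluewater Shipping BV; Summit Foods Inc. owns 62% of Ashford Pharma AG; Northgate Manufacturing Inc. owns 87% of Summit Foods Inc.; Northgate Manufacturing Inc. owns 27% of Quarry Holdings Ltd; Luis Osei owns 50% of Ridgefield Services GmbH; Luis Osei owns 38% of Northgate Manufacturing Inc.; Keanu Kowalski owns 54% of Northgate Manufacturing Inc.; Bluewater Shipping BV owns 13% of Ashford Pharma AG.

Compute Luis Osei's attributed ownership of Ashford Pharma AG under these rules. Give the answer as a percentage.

25.4372%

Chain via Northgate Manufacturing Inc. → Summit Foods Inc. (R2): 38% × 87% × 62% = 20.4972% of Ashford Pharma AG.
Chain via Ridgefield Services GmbH → Bluewater Shipping BV (R2): 50% × 76% × 13% = 4.94% of Ashford Pharma AG.
Aggregating (R1): 20.4972% + 4.94% = 25.4372%.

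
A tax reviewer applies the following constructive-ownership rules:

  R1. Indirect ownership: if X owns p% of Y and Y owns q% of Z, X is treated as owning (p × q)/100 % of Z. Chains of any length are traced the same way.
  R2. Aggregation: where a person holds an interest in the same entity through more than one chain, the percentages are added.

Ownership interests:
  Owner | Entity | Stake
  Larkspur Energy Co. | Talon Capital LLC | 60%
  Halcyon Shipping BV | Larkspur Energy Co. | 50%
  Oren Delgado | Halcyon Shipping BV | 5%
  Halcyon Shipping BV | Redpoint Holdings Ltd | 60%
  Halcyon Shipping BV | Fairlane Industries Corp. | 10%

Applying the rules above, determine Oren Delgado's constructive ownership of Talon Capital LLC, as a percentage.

1.5%

Chain via Halcyon Shipping BV → Larkspur Energy Co. (R1): 5% × 50% × 60% = 1.5% of Talon Capital LLC.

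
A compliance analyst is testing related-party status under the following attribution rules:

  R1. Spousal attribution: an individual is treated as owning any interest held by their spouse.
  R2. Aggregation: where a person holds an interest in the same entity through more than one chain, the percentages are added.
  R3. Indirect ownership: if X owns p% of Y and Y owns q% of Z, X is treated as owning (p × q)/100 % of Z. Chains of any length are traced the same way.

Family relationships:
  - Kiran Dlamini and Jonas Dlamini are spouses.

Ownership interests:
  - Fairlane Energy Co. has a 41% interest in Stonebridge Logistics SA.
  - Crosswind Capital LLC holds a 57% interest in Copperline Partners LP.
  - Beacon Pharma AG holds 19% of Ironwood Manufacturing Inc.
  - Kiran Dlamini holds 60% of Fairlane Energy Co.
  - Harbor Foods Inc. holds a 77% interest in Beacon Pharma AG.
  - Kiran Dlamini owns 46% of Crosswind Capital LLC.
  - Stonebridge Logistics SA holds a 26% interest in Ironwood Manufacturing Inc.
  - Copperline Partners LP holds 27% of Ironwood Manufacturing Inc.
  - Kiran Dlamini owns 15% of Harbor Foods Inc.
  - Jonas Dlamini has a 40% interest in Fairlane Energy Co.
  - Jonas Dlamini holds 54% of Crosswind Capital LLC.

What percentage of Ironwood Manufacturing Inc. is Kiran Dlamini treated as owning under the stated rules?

28.2445%

By spousal attribution (R1), Kiran Dlamini is treated as also owning Jonas Dlamini's interest in Crosswind Capital LLC, giving 46% + 54% = 100%.
By spousal attribution (R1), Kiran Dlamini is treated as also owning Jonas Dlamini's interest in Fairlane Energy Co, giving 60% + 40% = 100%.
Chain via Crosswind Capital LLC → Copperline Partners LP (R3): 100% × 57% × 27% = 15.39% of Ironwood Manufacturing Inc.
Chain via Harbor Foods Inc. → Beacon Pharma AG (R3): 15% × 77% × 19% = 2.1945% of Ironwood Manufacturing Inc.
Chain via Fairlane Energy Co. → Stonebridge Logistics SA (R3): 100% × 41% × 26% = 10.66% of Ironwood Manufacturing Inc.
Aggregating (R2): 15.39% + 2.1945% + 10.66% = 28.2445%.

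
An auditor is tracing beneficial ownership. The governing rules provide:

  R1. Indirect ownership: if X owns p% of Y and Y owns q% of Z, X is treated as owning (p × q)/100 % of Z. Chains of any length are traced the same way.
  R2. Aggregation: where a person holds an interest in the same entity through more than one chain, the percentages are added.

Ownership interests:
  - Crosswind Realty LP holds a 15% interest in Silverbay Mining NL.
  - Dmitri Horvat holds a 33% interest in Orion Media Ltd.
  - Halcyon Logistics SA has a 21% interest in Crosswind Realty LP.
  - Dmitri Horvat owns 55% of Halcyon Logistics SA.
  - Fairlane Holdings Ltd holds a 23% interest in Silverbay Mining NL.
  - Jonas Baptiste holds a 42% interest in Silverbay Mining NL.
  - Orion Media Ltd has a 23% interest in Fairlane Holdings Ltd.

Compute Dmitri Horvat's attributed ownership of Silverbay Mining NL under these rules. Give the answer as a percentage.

3.4782%

Chain via Orion Media Ltd → Fairlane Holdings Ltd (R1): 33% × 23% × 23% = 1.7457% of Silverbay Mining NL.
Chain via Halcyon Logistics SA → Crosswind Realty LP (R1): 55% × 21% × 15% = 1.7325% of Silverbay Mining NL.
Aggregating (R2): 1.7457% + 1.7325% = 3.4782%.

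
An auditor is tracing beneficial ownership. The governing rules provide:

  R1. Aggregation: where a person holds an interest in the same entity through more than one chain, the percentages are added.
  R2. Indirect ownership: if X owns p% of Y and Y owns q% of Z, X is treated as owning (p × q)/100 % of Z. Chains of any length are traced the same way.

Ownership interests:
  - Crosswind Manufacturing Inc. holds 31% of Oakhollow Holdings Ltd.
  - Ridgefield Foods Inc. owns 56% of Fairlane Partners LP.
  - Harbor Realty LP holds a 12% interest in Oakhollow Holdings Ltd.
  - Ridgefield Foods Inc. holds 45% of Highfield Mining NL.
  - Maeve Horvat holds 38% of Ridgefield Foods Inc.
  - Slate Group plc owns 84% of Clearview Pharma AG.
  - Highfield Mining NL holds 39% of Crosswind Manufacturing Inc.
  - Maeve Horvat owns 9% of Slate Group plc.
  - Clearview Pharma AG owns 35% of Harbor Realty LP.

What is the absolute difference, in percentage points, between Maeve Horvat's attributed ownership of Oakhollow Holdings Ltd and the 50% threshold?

47.61509

Chain via Slate Group plc → Clearview Pharma AG → Harbor Realty LP (R2): 9% × 84% × 35% × 12% = 0.31752% of Oakhollow Holdings Ltd.
Chain via Ridgefield Foods Inc. → Highfield Mining NL → Crosswind Manufacturing Inc. (R2): 38% × 45% × 39% × 31% = 2.06739% of Oakhollow Holdings Ltd.
Aggregating (R1): 0.31752% + 2.06739% = 2.38491%.
2.38491% falls short of the 50% threshold by 47.61509 percentage points.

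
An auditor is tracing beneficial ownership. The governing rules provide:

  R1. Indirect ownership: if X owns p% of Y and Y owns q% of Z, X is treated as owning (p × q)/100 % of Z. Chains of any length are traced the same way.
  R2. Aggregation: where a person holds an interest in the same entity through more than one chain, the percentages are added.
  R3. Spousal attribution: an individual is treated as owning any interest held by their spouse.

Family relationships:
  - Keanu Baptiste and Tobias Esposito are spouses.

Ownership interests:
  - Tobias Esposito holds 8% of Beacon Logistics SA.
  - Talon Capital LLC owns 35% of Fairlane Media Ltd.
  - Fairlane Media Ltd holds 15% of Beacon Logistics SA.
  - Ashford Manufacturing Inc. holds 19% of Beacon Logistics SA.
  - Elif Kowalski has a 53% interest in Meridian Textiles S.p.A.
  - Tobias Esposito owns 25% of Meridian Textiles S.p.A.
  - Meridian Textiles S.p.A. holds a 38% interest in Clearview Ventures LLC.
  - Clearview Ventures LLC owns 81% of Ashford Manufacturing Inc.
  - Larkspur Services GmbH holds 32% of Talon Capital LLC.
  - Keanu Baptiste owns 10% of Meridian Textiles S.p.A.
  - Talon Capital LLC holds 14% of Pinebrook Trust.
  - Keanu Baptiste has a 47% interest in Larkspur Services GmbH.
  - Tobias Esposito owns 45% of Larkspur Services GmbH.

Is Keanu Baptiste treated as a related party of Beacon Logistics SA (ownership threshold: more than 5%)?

Yes

By spousal attribution (R3), Keanu Baptiste is treated as also owning Tobias Esposito's interest in Meridian Textiles S.p.A, giving 10% + 25% = 35%.
By spousal attribution (R3), Keanu Baptiste is treated as also owning Tobias Esposito's interest in Larkspur Services GmbH, giving 47% + 45% = 92%.
By spousal attribution (R3), Keanu Baptiste is treated as owning Tobias Esposito's 8% interest in Beacon Logistics SA.
Chain via Meridian Textiles S.p.A. → Clearview Ventures LLC → Ashford Manufacturing Inc. (R1): 35% × 38% × 81% × 19% = 2.04687% of Beacon Logistics SA.
Chain via Larkspur Services GmbH → Talon Capital LLC → Fairlane Media Ltd (R1): 92% × 32% × 35% × 15% = 1.5456% of Beacon Logistics SA.
Direct interest in Beacon Logistics SA: 8%.
Aggregating (R2): 2.04687% + 1.5456% + 8% = 11.59247%.
11.59247% exceeds the 5% threshold, so Keanu is a related party to Beacon Logistics SA.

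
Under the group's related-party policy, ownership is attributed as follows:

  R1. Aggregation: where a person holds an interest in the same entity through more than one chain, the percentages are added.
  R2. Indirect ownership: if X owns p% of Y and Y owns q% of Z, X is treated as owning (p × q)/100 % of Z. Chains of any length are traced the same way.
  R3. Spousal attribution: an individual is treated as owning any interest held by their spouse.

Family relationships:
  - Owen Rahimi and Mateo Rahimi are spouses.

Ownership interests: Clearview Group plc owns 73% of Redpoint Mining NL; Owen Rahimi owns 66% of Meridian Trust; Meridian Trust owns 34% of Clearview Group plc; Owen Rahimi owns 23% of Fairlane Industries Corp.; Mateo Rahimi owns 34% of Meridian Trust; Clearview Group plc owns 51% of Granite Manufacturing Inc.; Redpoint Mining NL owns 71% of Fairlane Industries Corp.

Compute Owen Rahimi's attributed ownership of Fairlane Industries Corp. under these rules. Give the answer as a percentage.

40.6222%

By spousal attribution (R3), Owen Rahimi is treated as also owning Mateo Rahimi's interest in Meridian Trust, giving 66% + 34% = 100%.
Chain via Meridian Trust → Clearview Group plc → Redpoint Mining NL (R2): 100% × 34% × 73% × 71% = 17.6222% of Fairlane Industries Corp.
Direct interest in Fairlane Industries Corp: 23%.
Aggregating (R1): 17.6222% + 23% = 40.6222%.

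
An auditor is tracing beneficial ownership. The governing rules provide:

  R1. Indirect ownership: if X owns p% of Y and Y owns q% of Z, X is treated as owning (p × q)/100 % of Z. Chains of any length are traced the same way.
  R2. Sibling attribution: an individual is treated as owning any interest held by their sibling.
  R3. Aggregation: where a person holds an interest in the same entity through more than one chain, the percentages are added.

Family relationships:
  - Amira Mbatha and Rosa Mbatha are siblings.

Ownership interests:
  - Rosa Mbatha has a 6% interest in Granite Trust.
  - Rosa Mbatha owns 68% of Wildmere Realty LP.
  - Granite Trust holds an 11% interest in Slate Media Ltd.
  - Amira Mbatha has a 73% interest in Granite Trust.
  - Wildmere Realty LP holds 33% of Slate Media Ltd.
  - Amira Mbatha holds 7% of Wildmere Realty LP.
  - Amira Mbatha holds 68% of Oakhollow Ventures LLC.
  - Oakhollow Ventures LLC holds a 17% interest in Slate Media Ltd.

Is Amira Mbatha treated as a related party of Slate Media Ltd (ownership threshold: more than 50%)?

By sibling attribution (R2), Amira Mbatha is treated as also owning Rosa Mbatha's interest in Granite Trust, giving 73% + 6% = 79%.
By sibling attribution (R2), Amira Mbatha is treated as also owning Rosa Mbatha's interest in Wildmere Realty LP, giving 7% + 68% = 75%.
Chain via Granite Trust (R1): 79% × 11% = 8.69% of Slate Media Ltd.
Chain via Wildmere Realty LP (R1): 75% × 33% = 24.75% of Slate Media Ltd.
Chain via Oakhollow Ventures LLC (R1): 68% × 17% = 11.56% of Slate Media Ltd.
Aggregating (R3): 8.69% + 24.75% + 11.56% = 45%.
45% does not exceed the 50% threshold, so Amira is not a related party to Slate Media Ltd.

No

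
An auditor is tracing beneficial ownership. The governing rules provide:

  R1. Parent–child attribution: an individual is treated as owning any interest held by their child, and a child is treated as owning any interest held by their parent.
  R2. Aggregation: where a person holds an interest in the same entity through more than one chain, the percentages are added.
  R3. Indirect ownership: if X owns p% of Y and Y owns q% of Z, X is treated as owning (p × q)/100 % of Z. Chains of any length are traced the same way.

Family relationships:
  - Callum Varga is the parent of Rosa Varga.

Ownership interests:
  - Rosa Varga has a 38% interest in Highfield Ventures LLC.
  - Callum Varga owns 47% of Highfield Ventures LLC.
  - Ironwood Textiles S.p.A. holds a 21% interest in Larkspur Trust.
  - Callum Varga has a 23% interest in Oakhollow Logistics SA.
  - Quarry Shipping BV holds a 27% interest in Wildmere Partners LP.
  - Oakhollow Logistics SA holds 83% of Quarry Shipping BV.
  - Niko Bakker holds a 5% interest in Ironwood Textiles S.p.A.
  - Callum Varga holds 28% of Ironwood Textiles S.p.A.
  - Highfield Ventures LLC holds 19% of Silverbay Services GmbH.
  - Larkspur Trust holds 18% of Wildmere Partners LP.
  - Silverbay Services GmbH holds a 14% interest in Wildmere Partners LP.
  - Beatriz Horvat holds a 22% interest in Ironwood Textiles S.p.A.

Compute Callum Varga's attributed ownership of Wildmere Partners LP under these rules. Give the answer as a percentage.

By parent–child attribution (R1), Callum Varga is treated as also owning Rosa Varga's interest in Highfield Ventures LLC, giving 47% + 38% = 85%.
Chain via Ironwood Textiles S.p.A. → Larkspur Trust (R3): 28% × 21% × 18% = 1.0584% of Wildmere Partners LP.
Chain via Oakhollow Logistics SA → Quarry Shipping BV (R3): 23% × 83% × 27% = 5.1543% of Wildmere Partners LP.
Chain via Highfield Ventures LLC → Silverbay Services GmbH (R3): 85% × 19% × 14% = 2.261% of Wildmere Partners LP.
Aggregating (R2): 1.0584% + 5.1543% + 2.261% = 8.4737%.

8.4737%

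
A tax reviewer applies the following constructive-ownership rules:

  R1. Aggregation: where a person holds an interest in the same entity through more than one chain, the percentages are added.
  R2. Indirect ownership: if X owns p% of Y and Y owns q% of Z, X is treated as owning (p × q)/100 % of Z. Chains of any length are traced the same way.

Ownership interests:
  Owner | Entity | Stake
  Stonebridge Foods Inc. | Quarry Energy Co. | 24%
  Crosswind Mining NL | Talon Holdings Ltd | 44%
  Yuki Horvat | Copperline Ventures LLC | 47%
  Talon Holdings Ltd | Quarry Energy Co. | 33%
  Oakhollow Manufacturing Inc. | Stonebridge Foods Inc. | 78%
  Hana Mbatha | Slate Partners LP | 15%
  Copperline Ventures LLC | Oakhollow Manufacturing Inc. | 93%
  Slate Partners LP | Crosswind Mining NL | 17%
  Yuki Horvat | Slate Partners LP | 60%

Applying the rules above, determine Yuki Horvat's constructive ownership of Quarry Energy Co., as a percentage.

Chain via Copperline Ventures LLC → Oakhollow Manufacturing Inc. → Stonebridge Foods Inc. (R2): 47% × 93% × 78% × 24% = 8.182512% of Quarry Energy Co.
Chain via Slate Partners LP → Crosswind Mining NL → Talon Holdings Ltd (R2): 60% × 17% × 44% × 33% = 1.48104% of Quarry Energy Co.
Aggregating (R1): 8.182512% + 1.48104% = 9.663552%.

9.663552%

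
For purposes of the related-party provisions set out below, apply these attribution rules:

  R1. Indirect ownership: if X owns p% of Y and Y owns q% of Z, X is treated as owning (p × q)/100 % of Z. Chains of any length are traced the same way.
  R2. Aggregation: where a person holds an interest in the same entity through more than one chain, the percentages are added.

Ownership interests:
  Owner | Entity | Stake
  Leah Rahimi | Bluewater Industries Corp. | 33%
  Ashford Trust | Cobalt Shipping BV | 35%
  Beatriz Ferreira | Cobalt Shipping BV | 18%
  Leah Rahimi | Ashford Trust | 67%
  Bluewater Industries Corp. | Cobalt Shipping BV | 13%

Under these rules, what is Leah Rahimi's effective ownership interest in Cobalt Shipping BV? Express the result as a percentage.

Chain via Bluewater Industries Corp. (R1): 33% × 13% = 4.29% of Cobalt Shipping BV.
Chain via Ashford Trust (R1): 67% × 35% = 23.45% of Cobalt Shipping BV.
Aggregating (R2): 4.29% + 23.45% = 27.74%.

27.74%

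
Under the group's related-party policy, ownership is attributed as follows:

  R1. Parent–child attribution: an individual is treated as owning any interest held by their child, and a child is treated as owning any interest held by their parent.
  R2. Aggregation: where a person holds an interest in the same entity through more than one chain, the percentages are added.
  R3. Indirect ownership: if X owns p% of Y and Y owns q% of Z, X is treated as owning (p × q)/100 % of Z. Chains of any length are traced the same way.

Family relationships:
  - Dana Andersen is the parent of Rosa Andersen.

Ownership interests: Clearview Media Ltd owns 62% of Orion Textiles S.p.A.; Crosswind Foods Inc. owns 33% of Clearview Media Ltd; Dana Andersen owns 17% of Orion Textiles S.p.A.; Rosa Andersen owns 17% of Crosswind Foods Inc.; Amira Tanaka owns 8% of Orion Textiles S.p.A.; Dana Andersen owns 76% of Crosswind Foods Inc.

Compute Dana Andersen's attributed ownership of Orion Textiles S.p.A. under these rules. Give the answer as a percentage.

By parent–child attribution (R1), Dana Andersen is treated as also owning Rosa Andersen's interest in Crosswind Foods Inc, giving 76% + 17% = 93%.
Chain via Crosswind Foods Inc. → Clearview Media Ltd (R3): 93% × 33% × 62% = 19.0278% of Orion Textiles S.p.A.
Direct interest in Orion Textiles S.p.A: 17%.
Aggregating (R2): 19.0278% + 17% = 36.0278%.

36.0278%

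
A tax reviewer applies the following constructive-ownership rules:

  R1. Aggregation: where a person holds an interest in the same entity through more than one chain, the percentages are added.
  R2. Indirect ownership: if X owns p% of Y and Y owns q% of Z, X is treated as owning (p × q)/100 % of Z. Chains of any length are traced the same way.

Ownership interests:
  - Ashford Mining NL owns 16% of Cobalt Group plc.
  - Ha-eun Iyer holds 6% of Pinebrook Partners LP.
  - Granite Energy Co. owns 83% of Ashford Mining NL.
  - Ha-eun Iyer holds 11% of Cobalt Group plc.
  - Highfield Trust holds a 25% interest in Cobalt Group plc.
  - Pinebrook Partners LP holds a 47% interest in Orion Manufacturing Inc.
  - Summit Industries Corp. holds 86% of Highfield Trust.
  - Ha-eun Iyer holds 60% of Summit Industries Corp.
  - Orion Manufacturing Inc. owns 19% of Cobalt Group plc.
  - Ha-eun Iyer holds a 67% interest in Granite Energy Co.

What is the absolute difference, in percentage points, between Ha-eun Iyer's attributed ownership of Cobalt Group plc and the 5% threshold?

Chain via Summit Industries Corp. → Highfield Trust (R2): 60% × 86% × 25% = 12.9% of Cobalt Group plc.
Chain via Granite Energy Co. → Ashford Mining NL (R2): 67% × 83% × 16% = 8.8976% of Cobalt Group plc.
Chain via Pinebrook Partners LP → Orion Manufacturing Inc. (R2): 6% × 47% × 19% = 0.5358% of Cobalt Group plc.
Direct interest in Cobalt Group plc: 11%.
Aggregating (R1): 12.9% + 8.8976% + 0.5358% + 11% = 33.3334%.
33.3334% exceeds the 5% threshold by 28.3334 percentage points.

28.3334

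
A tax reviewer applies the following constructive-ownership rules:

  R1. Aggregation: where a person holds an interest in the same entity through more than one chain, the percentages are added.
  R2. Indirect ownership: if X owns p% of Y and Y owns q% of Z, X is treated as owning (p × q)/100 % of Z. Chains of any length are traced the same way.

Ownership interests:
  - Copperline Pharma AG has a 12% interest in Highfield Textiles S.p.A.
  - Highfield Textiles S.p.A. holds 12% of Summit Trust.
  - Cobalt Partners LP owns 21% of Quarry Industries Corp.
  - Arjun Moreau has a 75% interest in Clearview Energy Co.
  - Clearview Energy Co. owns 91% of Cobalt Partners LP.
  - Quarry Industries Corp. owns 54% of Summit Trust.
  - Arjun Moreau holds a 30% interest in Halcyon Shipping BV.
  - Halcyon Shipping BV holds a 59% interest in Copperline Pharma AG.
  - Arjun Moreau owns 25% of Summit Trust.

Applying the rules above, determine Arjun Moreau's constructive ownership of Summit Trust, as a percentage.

32.99443%

Chain via Halcyon Shipping BV → Copperline Pharma AG → Highfield Textiles S.p.A. (R2): 30% × 59% × 12% × 12% = 0.25488% of Summit Trust.
Chain via Clearview Energy Co. → Cobalt Partners LP → Quarry Industries Corp. (R2): 75% × 91% × 21% × 54% = 7.73955% of Summit Trust.
Direct interest in Summit Trust: 25%.
Aggregating (R1): 0.25488% + 7.73955% + 25% = 32.99443%.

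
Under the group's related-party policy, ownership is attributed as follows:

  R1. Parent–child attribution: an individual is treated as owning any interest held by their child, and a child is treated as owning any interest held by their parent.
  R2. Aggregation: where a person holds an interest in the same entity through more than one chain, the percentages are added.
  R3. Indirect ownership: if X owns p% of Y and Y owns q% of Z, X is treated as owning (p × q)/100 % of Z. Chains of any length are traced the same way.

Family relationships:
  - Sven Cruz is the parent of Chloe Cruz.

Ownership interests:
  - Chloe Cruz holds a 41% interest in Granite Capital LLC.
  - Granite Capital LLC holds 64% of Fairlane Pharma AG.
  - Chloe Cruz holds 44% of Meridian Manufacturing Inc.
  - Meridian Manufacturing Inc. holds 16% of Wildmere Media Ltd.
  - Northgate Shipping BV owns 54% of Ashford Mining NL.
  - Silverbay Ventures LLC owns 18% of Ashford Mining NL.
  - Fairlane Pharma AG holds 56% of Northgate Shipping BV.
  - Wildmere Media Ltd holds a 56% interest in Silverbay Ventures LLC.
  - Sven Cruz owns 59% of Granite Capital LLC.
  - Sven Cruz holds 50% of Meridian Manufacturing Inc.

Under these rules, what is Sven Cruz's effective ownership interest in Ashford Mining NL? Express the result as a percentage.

By parent–child attribution (R1), Sven Cruz is treated as also owning Chloe Cruz's interest in Meridian Manufacturing Inc, giving 50% + 44% = 94%.
By parent–child attribution (R1), Sven Cruz is treated as also owning Chloe Cruz's interest in Granite Capital LLC, giving 59% + 41% = 100%.
Chain via Meridian Manufacturing Inc. → Wildmere Media Ltd → Silverbay Ventures LLC (R3): 94% × 16% × 56% × 18% = 1.516032% of Ashford Mining NL.
Chain via Granite Capital LLC → Fairlane Pharma AG → Northgate Shipping BV (R3): 100% × 64% × 56% × 54% = 19.3536% of Ashford Mining NL.
Aggregating (R2): 1.516032% + 19.3536% = 20.869632%.

20.869632%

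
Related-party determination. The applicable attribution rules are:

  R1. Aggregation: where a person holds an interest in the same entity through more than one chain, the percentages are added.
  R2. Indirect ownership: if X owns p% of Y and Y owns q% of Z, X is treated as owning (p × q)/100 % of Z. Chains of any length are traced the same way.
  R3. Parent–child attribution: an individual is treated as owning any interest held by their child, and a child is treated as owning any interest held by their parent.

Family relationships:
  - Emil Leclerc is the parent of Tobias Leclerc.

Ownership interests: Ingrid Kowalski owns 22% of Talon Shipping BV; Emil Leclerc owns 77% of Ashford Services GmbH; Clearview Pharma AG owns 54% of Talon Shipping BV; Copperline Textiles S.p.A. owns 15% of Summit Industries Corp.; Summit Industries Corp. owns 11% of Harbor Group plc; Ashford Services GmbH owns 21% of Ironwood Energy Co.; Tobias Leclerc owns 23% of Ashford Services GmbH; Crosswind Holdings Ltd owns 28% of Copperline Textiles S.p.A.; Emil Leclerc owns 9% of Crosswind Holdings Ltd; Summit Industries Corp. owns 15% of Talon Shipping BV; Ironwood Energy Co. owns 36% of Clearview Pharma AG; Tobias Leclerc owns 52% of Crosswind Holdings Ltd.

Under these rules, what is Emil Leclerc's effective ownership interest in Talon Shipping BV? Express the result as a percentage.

4.4667%

By parent–child attribution (R3), Emil Leclerc is treated as also owning Tobias Leclerc's interest in Crosswind Holdings Ltd, giving 9% + 52% = 61%.
By parent–child attribution (R3), Emil Leclerc is treated as also owning Tobias Leclerc's interest in Ashford Services GmbH, giving 77% + 23% = 100%.
Chain via Crosswind Holdings Ltd → Copperline Textiles S.p.A. → Summit Industries Corp. (R2): 61% × 28% × 15% × 15% = 0.3843% of Talon Shipping BV.
Chain via Ashford Services GmbH → Ironwood Energy Co. → Clearview Pharma AG (R2): 100% × 21% × 36% × 54% = 4.0824% of Talon Shipping BV.
Aggregating (R1): 0.3843% + 4.0824% = 4.4667%.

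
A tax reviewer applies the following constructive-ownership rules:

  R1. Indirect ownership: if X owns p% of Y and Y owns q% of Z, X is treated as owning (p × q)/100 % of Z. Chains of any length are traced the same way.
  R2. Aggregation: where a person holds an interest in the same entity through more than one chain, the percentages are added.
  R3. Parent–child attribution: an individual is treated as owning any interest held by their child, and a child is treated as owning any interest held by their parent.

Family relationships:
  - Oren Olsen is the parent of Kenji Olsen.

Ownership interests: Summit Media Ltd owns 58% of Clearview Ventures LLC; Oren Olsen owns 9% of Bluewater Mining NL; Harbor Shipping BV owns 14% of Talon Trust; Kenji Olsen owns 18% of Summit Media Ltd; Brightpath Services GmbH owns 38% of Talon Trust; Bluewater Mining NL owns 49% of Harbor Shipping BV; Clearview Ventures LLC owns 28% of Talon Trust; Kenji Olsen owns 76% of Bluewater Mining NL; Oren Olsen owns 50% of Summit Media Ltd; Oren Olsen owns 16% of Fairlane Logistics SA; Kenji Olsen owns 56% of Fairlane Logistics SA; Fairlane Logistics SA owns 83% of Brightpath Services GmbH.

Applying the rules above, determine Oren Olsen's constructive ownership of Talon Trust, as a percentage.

39.583%

By parent–child attribution (R3), Oren Olsen is treated as also owning Kenji Olsen's interest in Summit Media Ltd, giving 50% + 18% = 68%.
By parent–child attribution (R3), Oren Olsen is treated as also owning Kenji Olsen's interest in Bluewater Mining NL, giving 9% + 76% = 85%.
By parent–child attribution (R3), Oren Olsen is treated as also owning Kenji Olsen's interest in Fairlane Logistics SA, giving 16% + 56% = 72%.
Chain via Summit Media Ltd → Clearview Ventures LLC (R1): 68% × 58% × 28% = 11.0432% of Talon Trust.
Chain via Bluewater Mining NL → Harbor Shipping BV (R1): 85% × 49% × 14% = 5.831% of Talon Trust.
Chain via Fairlane Logistics SA → Brightpath Services GmbH (R1): 72% × 83% × 38% = 22.7088% of Talon Trust.
Aggregating (R2): 11.0432% + 5.831% + 22.7088% = 39.583%.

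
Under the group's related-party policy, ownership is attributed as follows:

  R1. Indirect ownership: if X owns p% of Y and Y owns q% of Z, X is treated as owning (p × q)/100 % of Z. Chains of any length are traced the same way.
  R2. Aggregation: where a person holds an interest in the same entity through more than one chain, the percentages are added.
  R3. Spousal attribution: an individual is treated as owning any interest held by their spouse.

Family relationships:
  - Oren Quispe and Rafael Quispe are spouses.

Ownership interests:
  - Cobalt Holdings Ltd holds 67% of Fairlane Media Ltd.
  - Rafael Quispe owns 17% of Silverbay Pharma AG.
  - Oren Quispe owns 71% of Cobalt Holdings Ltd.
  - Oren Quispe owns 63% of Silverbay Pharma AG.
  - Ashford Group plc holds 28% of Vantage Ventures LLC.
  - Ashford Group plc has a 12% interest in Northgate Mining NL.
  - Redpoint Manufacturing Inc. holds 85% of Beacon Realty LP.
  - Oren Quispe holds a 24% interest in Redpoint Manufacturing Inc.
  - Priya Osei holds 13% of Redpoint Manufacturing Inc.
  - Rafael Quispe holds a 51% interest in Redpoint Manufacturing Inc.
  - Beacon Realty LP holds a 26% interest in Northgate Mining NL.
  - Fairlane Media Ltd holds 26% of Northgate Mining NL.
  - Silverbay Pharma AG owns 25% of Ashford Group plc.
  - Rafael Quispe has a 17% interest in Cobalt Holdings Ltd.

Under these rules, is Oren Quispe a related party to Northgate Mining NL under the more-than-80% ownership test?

By spousal attribution (R3), Oren Quispe is treated as also owning Rafael Quispe's interest in Silverbay Pharma AG, giving 63% + 17% = 80%.
By spousal attribution (R3), Oren Quispe is treated as also owning Rafael Quispe's interest in Cobalt Holdings Ltd, giving 71% + 17% = 88%.
By spousal attribution (R3), Oren Quispe is treated as also owning Rafael Quispe's interest in Redpoint Manufacturing Inc, giving 24% + 51% = 75%.
Chain via Silverbay Pharma AG → Ashford Group plc (R1): 80% × 25% × 12% = 2.4% of Northgate Mining NL.
Chain via Cobalt Holdings Ltd → Fairlane Media Ltd (R1): 88% × 67% × 26% = 15.3296% of Northgate Mining NL.
Chain via Redpoint Manufacturing Inc. → Beacon Realty LP (R1): 75% × 85% × 26% = 16.575% of Northgate Mining NL.
Aggregating (R2): 2.4% + 15.3296% + 16.575% = 34.3046%.
34.3046% does not exceed the 80% threshold, so Oren is not a related party to Northgate Mining NL.

No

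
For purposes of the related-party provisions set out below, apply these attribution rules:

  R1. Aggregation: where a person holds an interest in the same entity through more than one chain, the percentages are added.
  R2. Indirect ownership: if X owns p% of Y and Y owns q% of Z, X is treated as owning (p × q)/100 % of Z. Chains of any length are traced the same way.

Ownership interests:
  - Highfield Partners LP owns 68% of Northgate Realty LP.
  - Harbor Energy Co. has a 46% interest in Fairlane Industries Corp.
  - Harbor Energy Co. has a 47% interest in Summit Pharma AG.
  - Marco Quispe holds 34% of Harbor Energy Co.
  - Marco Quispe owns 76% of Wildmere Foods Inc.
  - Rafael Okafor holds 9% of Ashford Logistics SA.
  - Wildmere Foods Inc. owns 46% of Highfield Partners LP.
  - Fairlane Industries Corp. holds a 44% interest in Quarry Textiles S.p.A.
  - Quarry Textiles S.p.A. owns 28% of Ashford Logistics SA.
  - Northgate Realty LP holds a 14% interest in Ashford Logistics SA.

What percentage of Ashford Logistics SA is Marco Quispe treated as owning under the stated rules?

Chain via Harbor Energy Co. → Fairlane Industries Corp. → Quarry Textiles S.p.A. (R2): 34% × 46% × 44% × 28% = 1.926848% of Ashford Logistics SA.
Chain via Wildmere Foods Inc. → Highfield Partners LP → Northgate Realty LP (R2): 76% × 46% × 68% × 14% = 3.328192% of Ashford Logistics SA.
Aggregating (R1): 1.926848% + 3.328192% = 5.25504%.

5.25504%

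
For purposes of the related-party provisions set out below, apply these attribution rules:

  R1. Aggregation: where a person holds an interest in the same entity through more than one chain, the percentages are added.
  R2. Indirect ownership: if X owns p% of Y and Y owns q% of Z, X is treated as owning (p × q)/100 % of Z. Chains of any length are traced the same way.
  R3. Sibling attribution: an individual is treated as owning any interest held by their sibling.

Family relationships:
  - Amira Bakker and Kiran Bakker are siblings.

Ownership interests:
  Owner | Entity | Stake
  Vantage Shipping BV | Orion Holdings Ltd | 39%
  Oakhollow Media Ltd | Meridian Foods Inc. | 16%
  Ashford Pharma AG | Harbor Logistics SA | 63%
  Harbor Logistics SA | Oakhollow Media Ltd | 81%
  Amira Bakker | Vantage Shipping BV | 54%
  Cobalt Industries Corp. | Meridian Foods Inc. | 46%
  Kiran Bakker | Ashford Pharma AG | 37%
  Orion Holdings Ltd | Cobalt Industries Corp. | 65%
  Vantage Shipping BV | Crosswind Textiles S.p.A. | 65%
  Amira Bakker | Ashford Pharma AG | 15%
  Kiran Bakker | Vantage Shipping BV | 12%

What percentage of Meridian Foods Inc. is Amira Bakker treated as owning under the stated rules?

By sibling attribution (R3), Amira Bakker is treated as also owning Kiran Bakker's interest in Ashford Pharma AG, giving 15% + 37% = 52%.
By sibling attribution (R3), Amira Bakker is treated as also owning Kiran Bakker's interest in Vantage Shipping BV, giving 54% + 12% = 66%.
Chain via Ashford Pharma AG → Harbor Logistics SA → Oakhollow Media Ltd (R2): 52% × 63% × 81% × 16% = 4.245696% of Meridian Foods Inc.
Chain via Vantage Shipping BV → Orion Holdings Ltd → Cobalt Industries Corp. (R2): 66% × 39% × 65% × 46% = 7.69626% of Meridian Foods Inc.
Aggregating (R1): 4.245696% + 7.69626% = 11.941956%.

11.941956%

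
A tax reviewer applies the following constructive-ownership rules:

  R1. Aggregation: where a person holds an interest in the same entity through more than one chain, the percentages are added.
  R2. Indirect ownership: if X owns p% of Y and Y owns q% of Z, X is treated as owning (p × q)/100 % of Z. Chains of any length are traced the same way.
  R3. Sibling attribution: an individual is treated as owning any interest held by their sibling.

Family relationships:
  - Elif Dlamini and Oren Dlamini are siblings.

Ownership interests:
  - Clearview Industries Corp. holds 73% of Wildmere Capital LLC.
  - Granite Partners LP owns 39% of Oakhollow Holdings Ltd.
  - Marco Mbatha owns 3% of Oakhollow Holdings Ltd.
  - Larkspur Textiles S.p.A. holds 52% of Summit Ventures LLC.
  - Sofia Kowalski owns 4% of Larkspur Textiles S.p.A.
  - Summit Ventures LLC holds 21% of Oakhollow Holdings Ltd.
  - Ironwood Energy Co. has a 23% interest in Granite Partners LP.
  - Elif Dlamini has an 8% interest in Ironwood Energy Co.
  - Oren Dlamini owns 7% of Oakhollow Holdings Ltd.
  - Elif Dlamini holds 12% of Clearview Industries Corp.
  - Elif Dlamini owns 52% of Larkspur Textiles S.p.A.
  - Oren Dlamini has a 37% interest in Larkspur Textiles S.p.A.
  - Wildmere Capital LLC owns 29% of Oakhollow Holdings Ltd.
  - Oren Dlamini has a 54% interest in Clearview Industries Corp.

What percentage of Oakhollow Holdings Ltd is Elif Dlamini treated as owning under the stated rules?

31.4086%

By sibling attribution (R3), Elif Dlamini is treated as also owning Oren Dlamini's interest in Larkspur Textiles S.p.A, giving 52% + 37% = 89%.
By sibling attribution (R3), Elif Dlamini is treated as also owning Oren Dlamini's interest in Clearview Industries Corp, giving 12% + 54% = 66%.
By sibling attribution (R3), Elif Dlamini is treated as owning Oren Dlamini's 7% interest in Oakhollow Holdings Ltd.
Chain via Larkspur Textiles S.p.A. → Summit Ventures LLC (R2): 89% × 52% × 21% = 9.7188% of Oakhollow Holdings Ltd.
Chain via Ironwood Energy Co. → Granite Partners LP (R2): 8% × 23% × 39% = 0.7176% of Oakhollow Holdings Ltd.
Chain via Clearview Industries Corp. → Wildmere Capital LLC (R2): 66% × 73% × 29% = 13.9722% of Oakhollow Holdings Ltd.
Direct interest in Oakhollow Holdings Ltd: 7%.
Aggregating (R1): 9.7188% + 0.7176% + 13.9722% + 7% = 31.4086%.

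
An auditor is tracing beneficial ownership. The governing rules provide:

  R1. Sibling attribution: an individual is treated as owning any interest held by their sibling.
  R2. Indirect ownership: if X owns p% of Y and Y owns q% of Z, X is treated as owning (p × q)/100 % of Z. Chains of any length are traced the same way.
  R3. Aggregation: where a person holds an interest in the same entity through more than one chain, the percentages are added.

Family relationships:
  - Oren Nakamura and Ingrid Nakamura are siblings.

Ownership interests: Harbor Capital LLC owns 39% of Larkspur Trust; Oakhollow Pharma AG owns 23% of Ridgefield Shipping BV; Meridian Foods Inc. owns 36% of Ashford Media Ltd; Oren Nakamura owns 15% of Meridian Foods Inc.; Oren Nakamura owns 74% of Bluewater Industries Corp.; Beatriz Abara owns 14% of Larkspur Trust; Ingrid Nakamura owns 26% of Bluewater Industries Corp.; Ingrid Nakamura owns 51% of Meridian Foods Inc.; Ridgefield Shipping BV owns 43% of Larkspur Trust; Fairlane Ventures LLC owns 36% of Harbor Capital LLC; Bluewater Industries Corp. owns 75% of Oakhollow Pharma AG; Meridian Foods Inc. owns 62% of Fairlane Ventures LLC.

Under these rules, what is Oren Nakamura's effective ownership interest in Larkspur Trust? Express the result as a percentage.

By sibling attribution (R1), Oren Nakamura is treated as also owning Ingrid Nakamura's interest in Meridian Foods Inc, giving 15% + 51% = 66%.
By sibling attribution (R1), Oren Nakamura is treated as also owning Ingrid Nakamura's interest in Bluewater Industries Corp, giving 74% + 26% = 100%.
Chain via Meridian Foods Inc. → Fairlane Ventures LLC → Harbor Capital LLC (R2): 66% × 62% × 36% × 39% = 5.745168% of Larkspur Trust.
Chain via Bluewater Industries Corp. → Oakhollow Pharma AG → Ridgefield Shipping BV (R2): 100% × 75% × 23% × 43% = 7.4175% of Larkspur Trust.
Aggregating (R3): 5.745168% + 7.4175% = 13.162668%.

13.162668%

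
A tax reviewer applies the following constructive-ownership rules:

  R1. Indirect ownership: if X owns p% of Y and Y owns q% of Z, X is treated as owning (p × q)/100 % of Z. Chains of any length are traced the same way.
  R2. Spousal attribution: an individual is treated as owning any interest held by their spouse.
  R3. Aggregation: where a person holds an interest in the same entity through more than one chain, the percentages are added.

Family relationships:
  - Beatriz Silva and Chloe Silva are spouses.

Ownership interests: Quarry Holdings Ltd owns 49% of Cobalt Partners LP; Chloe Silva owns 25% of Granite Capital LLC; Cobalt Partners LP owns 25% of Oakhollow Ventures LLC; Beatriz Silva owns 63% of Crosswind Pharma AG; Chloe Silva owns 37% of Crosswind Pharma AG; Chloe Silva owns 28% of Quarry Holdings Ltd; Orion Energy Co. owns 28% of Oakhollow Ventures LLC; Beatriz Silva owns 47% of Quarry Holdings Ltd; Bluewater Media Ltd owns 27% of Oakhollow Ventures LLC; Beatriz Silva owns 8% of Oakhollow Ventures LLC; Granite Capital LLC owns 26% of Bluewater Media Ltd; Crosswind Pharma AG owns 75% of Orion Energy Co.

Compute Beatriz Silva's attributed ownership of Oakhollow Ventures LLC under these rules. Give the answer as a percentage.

39.9425%

By spousal attribution (R2), Beatriz Silva is treated as also owning Chloe Silva's interest in Crosswind Pharma AG, giving 63% + 37% = 100%.
By spousal attribution (R2), Beatriz Silva is treated as also owning Chloe Silva's interest in Quarry Holdings Ltd, giving 47% + 28% = 75%.
By spousal attribution (R2), Beatriz Silva is treated as owning Chloe Silva's 25% interest in Granite Capital LLC.
Chain via Crosswind Pharma AG → Orion Energy Co. (R1): 100% × 75% × 28% = 21% of Oakhollow Ventures LLC.
Chain via Quarry Holdings Ltd → Cobalt Partners LP (R1): 75% × 49% × 25% = 9.1875% of Oakhollow Ventures LLC.
Direct interest in Oakhollow Ventures LLC: 8%.
Chain via Granite Capital LLC → Bluewater Media Ltd (R1): 25% × 26% × 27% = 1.755% of Oakhollow Ventures LLC.
Aggregating (R3): 21% + 9.1875% + 8% + 1.755% = 39.9425%.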